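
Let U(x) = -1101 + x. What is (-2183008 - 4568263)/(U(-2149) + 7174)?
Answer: -6751271/3924 ≈ -1720.5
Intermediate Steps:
(-2183008 - 4568263)/(U(-2149) + 7174) = (-2183008 - 4568263)/((-1101 - 2149) + 7174) = -6751271/(-3250 + 7174) = -6751271/3924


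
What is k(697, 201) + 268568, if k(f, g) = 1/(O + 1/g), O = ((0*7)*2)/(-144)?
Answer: 268769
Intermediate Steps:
O = 0 (O = (0*2)*(-1/144) = 0*(-1/144) = 0)
k(f, g) = g (k(f, g) = 1/(0 + 1/g) = 1/(1/g) = g)
k(697, 201) + 268568 = 201 + 268568 = 268769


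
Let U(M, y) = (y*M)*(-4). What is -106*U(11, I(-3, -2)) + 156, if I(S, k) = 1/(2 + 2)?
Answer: 1322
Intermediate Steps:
I(S, k) = ¼ (I(S, k) = 1/4 = ¼)
U(M, y) = -4*M*y (U(M, y) = (M*y)*(-4) = -4*M*y)
-106*U(11, I(-3, -2)) + 156 = -(-424)*11/4 + 156 = -106*(-11) + 156 = 1166 + 156 = 1322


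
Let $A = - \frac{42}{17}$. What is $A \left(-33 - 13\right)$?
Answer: $\frac{1932}{17} \approx 113.65$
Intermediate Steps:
$A = - \frac{42}{17}$ ($A = \left(-42\right) \frac{1}{17} = - \frac{42}{17} \approx -2.4706$)
$A \left(-33 - 13\right) = - \frac{42 \left(-33 - 13\right)}{17} = \left(- \frac{42}{17}\right) \left(-46\right) = \frac{1932}{17}$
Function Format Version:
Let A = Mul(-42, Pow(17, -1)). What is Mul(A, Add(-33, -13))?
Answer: Rational(1932, 17) ≈ 113.65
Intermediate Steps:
A = Rational(-42, 17) (A = Mul(-42, Rational(1, 17)) = Rational(-42, 17) ≈ -2.4706)
Mul(A, Add(-33, -13)) = Mul(Rational(-42, 17), Add(-33, -13)) = Mul(Rational(-42, 17), -46) = Rational(1932, 17)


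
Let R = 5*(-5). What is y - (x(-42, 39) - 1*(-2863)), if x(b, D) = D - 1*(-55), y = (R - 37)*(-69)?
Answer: 1321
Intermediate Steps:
R = -25
y = 4278 (y = (-25 - 37)*(-69) = -62*(-69) = 4278)
x(b, D) = 55 + D (x(b, D) = D + 55 = 55 + D)
y - (x(-42, 39) - 1*(-2863)) = 4278 - ((55 + 39) - 1*(-2863)) = 4278 - (94 + 2863) = 4278 - 1*2957 = 4278 - 2957 = 1321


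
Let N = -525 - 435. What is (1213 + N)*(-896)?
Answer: -226688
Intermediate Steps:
N = -960
(1213 + N)*(-896) = (1213 - 960)*(-896) = 253*(-896) = -226688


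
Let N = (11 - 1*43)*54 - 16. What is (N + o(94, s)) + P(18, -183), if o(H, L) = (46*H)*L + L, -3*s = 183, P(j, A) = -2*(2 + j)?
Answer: -265609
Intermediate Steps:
P(j, A) = -4 - 2*j
s = -61 (s = -⅓*183 = -61)
o(H, L) = L + 46*H*L (o(H, L) = 46*H*L + L = L + 46*H*L)
N = -1744 (N = (11 - 43)*54 - 16 = -32*54 - 16 = -1728 - 16 = -1744)
(N + o(94, s)) + P(18, -183) = (-1744 - 61*(1 + 46*94)) + (-4 - 2*18) = (-1744 - 61*(1 + 4324)) + (-4 - 36) = (-1744 - 61*4325) - 40 = (-1744 - 263825) - 40 = -265569 - 40 = -265609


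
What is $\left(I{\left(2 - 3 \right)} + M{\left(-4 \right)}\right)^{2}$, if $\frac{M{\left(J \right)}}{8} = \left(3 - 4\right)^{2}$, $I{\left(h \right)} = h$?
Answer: $49$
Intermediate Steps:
$M{\left(J \right)} = 8$ ($M{\left(J \right)} = 8 \left(3 - 4\right)^{2} = 8 \left(-1\right)^{2} = 8 \cdot 1 = 8$)
$\left(I{\left(2 - 3 \right)} + M{\left(-4 \right)}\right)^{2} = \left(\left(2 - 3\right) + 8\right)^{2} = \left(-1 + 8\right)^{2} = 7^{2} = 49$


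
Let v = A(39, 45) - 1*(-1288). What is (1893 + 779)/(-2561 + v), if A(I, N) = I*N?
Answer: 1336/241 ≈ 5.5436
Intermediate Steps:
v = 3043 (v = 39*45 - 1*(-1288) = 1755 + 1288 = 3043)
(1893 + 779)/(-2561 + v) = (1893 + 779)/(-2561 + 3043) = 2672/482 = 2672*(1/482) = 1336/241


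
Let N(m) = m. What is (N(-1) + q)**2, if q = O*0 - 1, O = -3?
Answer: 4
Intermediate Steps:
q = -1 (q = -3*0 - 1 = 0 - 1 = -1)
(N(-1) + q)**2 = (-1 - 1)**2 = (-2)**2 = 4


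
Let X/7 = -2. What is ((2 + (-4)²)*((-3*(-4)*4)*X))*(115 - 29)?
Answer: -1040256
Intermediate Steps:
X = -14 (X = 7*(-2) = -14)
((2 + (-4)²)*((-3*(-4)*4)*X))*(115 - 29) = ((2 + (-4)²)*((-3*(-4)*4)*(-14)))*(115 - 29) = ((2 + 16)*((12*4)*(-14)))*86 = (18*(48*(-14)))*86 = (18*(-672))*86 = -12096*86 = -1040256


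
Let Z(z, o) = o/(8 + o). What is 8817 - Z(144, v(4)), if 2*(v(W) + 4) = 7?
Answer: 132256/15 ≈ 8817.1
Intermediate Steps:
v(W) = -1/2 (v(W) = -4 + (1/2)*7 = -4 + 7/2 = -1/2)
8817 - Z(144, v(4)) = 8817 - (-1)/(2*(8 - 1/2)) = 8817 - (-1)/(2*15/2) = 8817 - (-1)*2/(2*15) = 8817 - 1*(-1/15) = 8817 + 1/15 = 132256/15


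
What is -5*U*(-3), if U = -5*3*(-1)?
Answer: 225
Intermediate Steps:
U = 15 (U = -15*(-1) = 15)
-5*U*(-3) = -5*15*(-3) = -75*(-3) = 225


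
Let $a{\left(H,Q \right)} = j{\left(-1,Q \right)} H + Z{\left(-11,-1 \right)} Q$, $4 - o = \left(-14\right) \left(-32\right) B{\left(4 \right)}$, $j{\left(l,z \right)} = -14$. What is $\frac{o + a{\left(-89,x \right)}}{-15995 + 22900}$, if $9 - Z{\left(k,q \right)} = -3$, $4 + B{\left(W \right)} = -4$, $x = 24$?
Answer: $\frac{5122}{6905} \approx 0.74178$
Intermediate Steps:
$B{\left(W \right)} = -8$ ($B{\left(W \right)} = -4 - 4 = -8$)
$o = 3588$ ($o = 4 - \left(-14\right) \left(-32\right) \left(-8\right) = 4 - 448 \left(-8\right) = 4 - -3584 = 4 + 3584 = 3588$)
$Z{\left(k,q \right)} = 12$ ($Z{\left(k,q \right)} = 9 - -3 = 9 + 3 = 12$)
$a{\left(H,Q \right)} = - 14 H + 12 Q$
$\frac{o + a{\left(-89,x \right)}}{-15995 + 22900} = \frac{3588 + \left(\left(-14\right) \left(-89\right) + 12 \cdot 24\right)}{-15995 + 22900} = \frac{3588 + \left(1246 + 288\right)}{6905} = \left(3588 + 1534\right) \frac{1}{6905} = 5122 \cdot \frac{1}{6905} = \frac{5122}{6905}$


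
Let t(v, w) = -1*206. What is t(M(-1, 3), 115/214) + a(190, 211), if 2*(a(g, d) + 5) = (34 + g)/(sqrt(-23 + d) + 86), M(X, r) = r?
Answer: -188907/901 - 28*sqrt(47)/901 ≈ -209.88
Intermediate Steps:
a(g, d) = -5 + (34 + g)/(2*(86 + sqrt(-23 + d))) (a(g, d) = -5 + ((34 + g)/(sqrt(-23 + d) + 86))/2 = -5 + ((34 + g)/(86 + sqrt(-23 + d)))/2 = -5 + (34 + g)/(2*(86 + sqrt(-23 + d))))
t(v, w) = -206
t(M(-1, 3), 115/214) + a(190, 211) = -206 + (-826 + 190 - 10*sqrt(-23 + 211))/(2*(86 + sqrt(-23 + 211))) = -206 + (-826 + 190 - 20*sqrt(47))/(2*(86 + sqrt(188))) = -206 + (-826 + 190 - 20*sqrt(47))/(2*(86 + 2*sqrt(47))) = -206 + (-636 - 20*sqrt(47))/(2*(86 + 2*sqrt(47)))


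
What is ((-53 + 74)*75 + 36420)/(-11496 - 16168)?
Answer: -37995/27664 ≈ -1.3734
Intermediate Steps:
((-53 + 74)*75 + 36420)/(-11496 - 16168) = (21*75 + 36420)/(-27664) = (1575 + 36420)*(-1/27664) = 37995*(-1/27664) = -37995/27664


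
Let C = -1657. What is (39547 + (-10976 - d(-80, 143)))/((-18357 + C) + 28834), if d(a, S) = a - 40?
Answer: 28691/8820 ≈ 3.2529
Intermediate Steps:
d(a, S) = -40 + a
(39547 + (-10976 - d(-80, 143)))/((-18357 + C) + 28834) = (39547 + (-10976 - (-40 - 80)))/((-18357 - 1657) + 28834) = (39547 + (-10976 - 1*(-120)))/(-20014 + 28834) = (39547 + (-10976 + 120))/8820 = (39547 - 10856)*(1/8820) = 28691*(1/8820) = 28691/8820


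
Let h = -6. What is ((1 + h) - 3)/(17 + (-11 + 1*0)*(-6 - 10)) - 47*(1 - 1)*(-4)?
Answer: -8/193 ≈ -0.041451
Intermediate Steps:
((1 + h) - 3)/(17 + (-11 + 1*0)*(-6 - 10)) - 47*(1 - 1)*(-4) = ((1 - 6) - 3)/(17 + (-11 + 1*0)*(-6 - 10)) - 47*(1 - 1)*(-4) = (-5 - 3)/(17 + (-11 + 0)*(-16)) - 0*(-4) = -8/(17 - 11*(-16)) - 47*0 = -8/(17 + 176) + 0 = -8/193 + 0 = -8/193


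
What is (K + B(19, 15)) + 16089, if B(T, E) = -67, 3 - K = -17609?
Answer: 33634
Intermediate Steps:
K = 17612 (K = 3 - 1*(-17609) = 3 + 17609 = 17612)
(K + B(19, 15)) + 16089 = (17612 - 67) + 16089 = 17545 + 16089 = 33634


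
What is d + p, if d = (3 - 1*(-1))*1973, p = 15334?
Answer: 23226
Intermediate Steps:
d = 7892 (d = (3 + 1)*1973 = 4*1973 = 7892)
d + p = 7892 + 15334 = 23226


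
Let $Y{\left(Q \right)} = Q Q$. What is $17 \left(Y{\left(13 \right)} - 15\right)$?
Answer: $2618$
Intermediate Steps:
$Y{\left(Q \right)} = Q^{2}$
$17 \left(Y{\left(13 \right)} - 15\right) = 17 \left(13^{2} - 15\right) = 17 \left(169 - 15\right) = 17 \cdot 154 = 2618$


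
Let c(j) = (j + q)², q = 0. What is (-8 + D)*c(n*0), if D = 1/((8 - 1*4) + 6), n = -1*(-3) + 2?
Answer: 0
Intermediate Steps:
n = 5 (n = 3 + 2 = 5)
c(j) = j² (c(j) = (j + 0)² = j²)
D = ⅒ (D = 1/((8 - 4) + 6) = 1/(4 + 6) = 1/10 = ⅒ ≈ 0.10000)
(-8 + D)*c(n*0) = (-8 + ⅒)*(5*0)² = -79/10*0² = -79/10*0 = 0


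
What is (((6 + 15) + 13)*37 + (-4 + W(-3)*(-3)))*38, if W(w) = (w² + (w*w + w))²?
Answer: 22002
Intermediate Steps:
W(w) = (w + 2*w²)² (W(w) = (w² + (w² + w))² = (w² + (w + w²))² = (w + 2*w²)²)
(((6 + 15) + 13)*37 + (-4 + W(-3)*(-3)))*38 = (((6 + 15) + 13)*37 + (-4 + ((-3)²*(1 + 2*(-3))²)*(-3)))*38 = ((21 + 13)*37 + (-4 + (9*(1 - 6)²)*(-3)))*38 = (34*37 + (-4 + (9*(-5)²)*(-3)))*38 = (1258 + (-4 + (9*25)*(-3)))*38 = (1258 + (-4 + 225*(-3)))*38 = (1258 + (-4 - 675))*38 = (1258 - 679)*38 = 579*38 = 22002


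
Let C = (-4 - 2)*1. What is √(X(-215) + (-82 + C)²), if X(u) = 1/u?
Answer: √357966185/215 ≈ 88.000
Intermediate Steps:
C = -6 (C = -6*1 = -6)
√(X(-215) + (-82 + C)²) = √(1/(-215) + (-82 - 6)²) = √(-1/215 + (-88)²) = √(-1/215 + 7744) = √(1664959/215) = √357966185/215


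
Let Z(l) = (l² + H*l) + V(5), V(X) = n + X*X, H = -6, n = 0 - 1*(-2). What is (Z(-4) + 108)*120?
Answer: 21000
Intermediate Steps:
n = 2 (n = 0 + 2 = 2)
V(X) = 2 + X² (V(X) = 2 + X*X = 2 + X²)
Z(l) = 27 + l² - 6*l (Z(l) = (l² - 6*l) + (2 + 5²) = (l² - 6*l) + (2 + 25) = (l² - 6*l) + 27 = 27 + l² - 6*l)
(Z(-4) + 108)*120 = ((27 + (-4)² - 6*(-4)) + 108)*120 = ((27 + 16 + 24) + 108)*120 = (67 + 108)*120 = 175*120 = 21000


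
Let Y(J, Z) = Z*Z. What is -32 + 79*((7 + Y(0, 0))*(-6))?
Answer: -3350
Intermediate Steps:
Y(J, Z) = Z²
-32 + 79*((7 + Y(0, 0))*(-6)) = -32 + 79*((7 + 0²)*(-6)) = -32 + 79*((7 + 0)*(-6)) = -32 + 79*(7*(-6)) = -32 + 79*(-42) = -32 - 3318 = -3350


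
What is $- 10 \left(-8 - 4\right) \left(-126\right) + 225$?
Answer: $-14895$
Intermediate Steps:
$- 10 \left(-8 - 4\right) \left(-126\right) + 225 = \left(-10\right) \left(-12\right) \left(-126\right) + 225 = 120 \left(-126\right) + 225 = -15120 + 225 = -14895$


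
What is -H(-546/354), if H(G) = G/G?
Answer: -1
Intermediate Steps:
H(G) = 1
-H(-546/354) = -1*1 = -1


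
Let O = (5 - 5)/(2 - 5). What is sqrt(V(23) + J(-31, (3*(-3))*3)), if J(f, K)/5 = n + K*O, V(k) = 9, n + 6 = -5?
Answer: I*sqrt(46) ≈ 6.7823*I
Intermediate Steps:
n = -11 (n = -6 - 5 = -11)
O = 0 (O = 0/(-3) = 0*(-1/3) = 0)
J(f, K) = -55 (J(f, K) = 5*(-11 + K*0) = 5*(-11 + 0) = 5*(-11) = -55)
sqrt(V(23) + J(-31, (3*(-3))*3)) = sqrt(9 - 55) = sqrt(-46) = I*sqrt(46)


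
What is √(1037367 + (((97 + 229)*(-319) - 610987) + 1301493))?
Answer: 3*√180431 ≈ 1274.3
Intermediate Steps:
√(1037367 + (((97 + 229)*(-319) - 610987) + 1301493)) = √(1037367 + ((326*(-319) - 610987) + 1301493)) = √(1037367 + ((-103994 - 610987) + 1301493)) = √(1037367 + (-714981 + 1301493)) = √(1037367 + 586512) = √1623879 = 3*√180431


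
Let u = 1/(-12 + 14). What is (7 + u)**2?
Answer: 225/4 ≈ 56.250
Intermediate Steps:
u = 1/2 ≈ 0.50000
(7 + u)**2 = (7 + 1/2)**2 = (15/2)**2 = 225/4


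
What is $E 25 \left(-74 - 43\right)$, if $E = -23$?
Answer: $67275$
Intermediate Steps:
$E 25 \left(-74 - 43\right) = - 23 \cdot 25 \left(-74 - 43\right) = - 23 \cdot 25 \left(-117\right) = \left(-23\right) \left(-2925\right) = 67275$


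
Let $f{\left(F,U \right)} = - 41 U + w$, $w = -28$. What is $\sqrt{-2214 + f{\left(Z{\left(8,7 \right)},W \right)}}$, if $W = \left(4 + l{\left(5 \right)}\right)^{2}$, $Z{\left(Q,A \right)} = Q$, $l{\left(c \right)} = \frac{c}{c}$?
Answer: $33 i \sqrt{3} \approx 57.158 i$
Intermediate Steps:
$l{\left(c \right)} = 1$
$W = 25$ ($W = \left(4 + 1\right)^{2} = 5^{2} = 25$)
$f{\left(F,U \right)} = -28 - 41 U$ ($f{\left(F,U \right)} = - 41 U - 28 = -28 - 41 U$)
$\sqrt{-2214 + f{\left(Z{\left(8,7 \right)},W \right)}} = \sqrt{-2214 - 1053} = \sqrt{-3267} = 33 i \sqrt{3}$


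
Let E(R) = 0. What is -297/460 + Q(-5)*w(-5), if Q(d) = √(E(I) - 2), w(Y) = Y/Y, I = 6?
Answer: -297/460 + I*√2 ≈ -0.64565 + 1.4142*I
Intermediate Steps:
w(Y) = 1
Q(d) = I*√2 (Q(d) = √(0 - 2) = √(-2) = I*√2)
-297/460 + Q(-5)*w(-5) = -297/460 + (I*√2)*1 = -297*1/460 + I*√2 = -297/460 + I*√2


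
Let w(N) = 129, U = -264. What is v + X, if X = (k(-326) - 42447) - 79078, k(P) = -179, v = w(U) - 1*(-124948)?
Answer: 3373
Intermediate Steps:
v = 125077 (v = 129 - 1*(-124948) = 129 + 124948 = 125077)
X = -121704 (X = (-179 - 42447) - 79078 = -42626 - 79078 = -121704)
v + X = 125077 - 121704 = 3373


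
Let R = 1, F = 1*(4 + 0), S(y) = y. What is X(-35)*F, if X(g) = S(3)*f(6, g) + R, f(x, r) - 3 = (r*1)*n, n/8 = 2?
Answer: -6680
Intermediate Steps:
n = 16 (n = 8*2 = 16)
F = 4 (F = 1*4 = 4)
f(x, r) = 3 + 16*r (f(x, r) = 3 + (r*1)*16 = 3 + r*16 = 3 + 16*r)
X(g) = 10 + 48*g (X(g) = 3*(3 + 16*g) + 1 = (9 + 48*g) + 1 = 10 + 48*g)
X(-35)*F = (10 + 48*(-35))*4 = (10 - 1680)*4 = -1670*4 = -6680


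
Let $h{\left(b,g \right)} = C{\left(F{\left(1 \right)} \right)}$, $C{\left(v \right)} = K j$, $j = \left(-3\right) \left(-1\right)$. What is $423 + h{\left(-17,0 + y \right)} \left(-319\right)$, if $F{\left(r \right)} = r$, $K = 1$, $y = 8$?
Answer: $-534$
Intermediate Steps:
$j = 3$
$C{\left(v \right)} = 3$ ($C{\left(v \right)} = 1 \cdot 3 = 3$)
$h{\left(b,g \right)} = 3$
$423 + h{\left(-17,0 + y \right)} \left(-319\right) = 423 + 3 \left(-319\right) = 423 - 957 = -534$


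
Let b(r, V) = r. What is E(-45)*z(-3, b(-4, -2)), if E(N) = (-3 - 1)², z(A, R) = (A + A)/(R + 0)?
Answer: 24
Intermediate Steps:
z(A, R) = 2*A/R (z(A, R) = (2*A)/R = 2*A/R)
E(N) = 16 (E(N) = (-4)² = 16)
E(-45)*z(-3, b(-4, -2)) = 16*(2*(-3)/(-4)) = 16*(2*(-3)*(-¼)) = 16*(3/2) = 24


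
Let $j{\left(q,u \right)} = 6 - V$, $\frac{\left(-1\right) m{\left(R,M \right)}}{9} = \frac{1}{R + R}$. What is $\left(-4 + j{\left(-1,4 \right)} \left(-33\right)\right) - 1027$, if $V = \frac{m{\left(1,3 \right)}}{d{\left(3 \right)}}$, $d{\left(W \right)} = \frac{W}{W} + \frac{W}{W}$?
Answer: $- \frac{5213}{4} \approx -1303.3$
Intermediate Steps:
$m{\left(R,M \right)} = - \frac{9}{2 R}$ ($m{\left(R,M \right)} = - \frac{9}{R + R} = - \frac{9}{2 R}$)
$d{\left(W \right)} = 2$ ($d{\left(W \right)} = 1 + 1 = 2$)
$V = - \frac{9}{4}$ ($V = \frac{\left(- \frac{9}{2}\right) 1^{-1}}{2} = \left(- \frac{9}{2}\right) 1 \cdot \frac{1}{2} = \left(- \frac{9}{2}\right) \frac{1}{2} = - \frac{9}{4} \approx -2.25$)
$j{\left(q,u \right)} = \frac{33}{4}$ ($j{\left(q,u \right)} = 6 - - \frac{9}{4} = 6 + \frac{9}{4} = \frac{33}{4}$)
$\left(-4 + j{\left(-1,4 \right)} \left(-33\right)\right) - 1027 = \left(-4 + \frac{33}{4} \left(-33\right)\right) - 1027 = \left(-4 - \frac{1089}{4}\right) - 1027 = - \frac{1105}{4} - 1027 = - \frac{5213}{4}$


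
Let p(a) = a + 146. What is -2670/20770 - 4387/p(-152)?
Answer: 9110197/12462 ≈ 731.04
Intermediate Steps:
p(a) = 146 + a
-2670/20770 - 4387/p(-152) = -2670/20770 - 4387/(146 - 152) = -2670*1/20770 - 4387/(-6) = -267/2077 - 4387*(-⅙) = -267/2077 + 4387/6 = 9110197/12462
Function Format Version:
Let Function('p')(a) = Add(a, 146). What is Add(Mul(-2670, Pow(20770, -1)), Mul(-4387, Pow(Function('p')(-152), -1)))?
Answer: Rational(9110197, 12462) ≈ 731.04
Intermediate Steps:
Function('p')(a) = Add(146, a)
Add(Mul(-2670, Pow(20770, -1)), Mul(-4387, Pow(Function('p')(-152), -1))) = Add(Mul(-2670, Pow(20770, -1)), Mul(-4387, Pow(Add(146, -152), -1))) = Add(Mul(-2670, Rational(1, 20770)), Mul(-4387, Pow(-6, -1))) = Add(Rational(-267, 2077), Mul(-4387, Rational(-1, 6))) = Add(Rational(-267, 2077), Rational(4387, 6)) = Rational(9110197, 12462)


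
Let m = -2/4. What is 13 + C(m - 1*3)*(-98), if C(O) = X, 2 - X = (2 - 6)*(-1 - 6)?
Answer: 2561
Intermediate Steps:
m = -½ (m = -2*¼ = -½ ≈ -0.50000)
X = -26 (X = 2 - (2 - 6)*(-1 - 6) = 2 - (-4)*(-7) = 2 - 1*28 = 2 - 28 = -26)
C(O) = -26
13 + C(m - 1*3)*(-98) = 13 - 26*(-98) = 13 + 2548 = 2561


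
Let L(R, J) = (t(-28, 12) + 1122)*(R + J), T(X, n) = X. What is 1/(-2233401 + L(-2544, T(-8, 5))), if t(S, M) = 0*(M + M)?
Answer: -1/5096745 ≈ -1.9620e-7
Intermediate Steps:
t(S, M) = 0 (t(S, M) = 0*(2*M) = 0)
L(R, J) = 1122*J + 1122*R (L(R, J) = (0 + 1122)*(R + J) = 1122*(J + R) = 1122*J + 1122*R)
1/(-2233401 + L(-2544, T(-8, 5))) = 1/(-2233401 + (1122*(-8) + 1122*(-2544))) = 1/(-2233401 + (-8976 - 2854368)) = 1/(-2233401 - 2863344) = 1/(-5096745) = -1/5096745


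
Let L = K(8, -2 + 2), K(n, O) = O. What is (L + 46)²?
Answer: 2116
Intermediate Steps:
L = 0 (L = -2 + 2 = 0)
(L + 46)² = (0 + 46)² = 46² = 2116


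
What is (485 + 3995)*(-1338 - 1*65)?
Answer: -6285440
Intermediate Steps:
(485 + 3995)*(-1338 - 1*65) = 4480*(-1338 - 65) = 4480*(-1403) = -6285440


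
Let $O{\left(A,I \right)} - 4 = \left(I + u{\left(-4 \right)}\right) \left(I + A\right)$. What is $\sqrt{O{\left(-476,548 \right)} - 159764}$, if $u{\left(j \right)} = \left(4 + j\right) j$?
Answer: $4 i \sqrt{7519} \approx 346.85 i$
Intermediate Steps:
$u{\left(j \right)} = j \left(4 + j\right)$
$O{\left(A,I \right)} = 4 + I \left(A + I\right)$ ($O{\left(A,I \right)} = 4 + \left(I - 4 \left(4 - 4\right)\right) \left(I + A\right) = 4 + \left(I - 0\right) \left(A + I\right) = 4 + \left(I + 0\right) \left(A + I\right) = 4 + I \left(A + I\right)$)
$\sqrt{O{\left(-476,548 \right)} - 159764} = \sqrt{\left(4 + 548^{2} - 260848\right) - 159764} = \sqrt{\left(4 + 300304 - 260848\right) - 159764} = \sqrt{39460 - 159764} = \sqrt{-120304} = 4 i \sqrt{7519}$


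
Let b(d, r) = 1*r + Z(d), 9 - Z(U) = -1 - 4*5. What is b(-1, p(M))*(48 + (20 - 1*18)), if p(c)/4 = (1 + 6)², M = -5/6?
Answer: 11300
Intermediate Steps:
M = -⅚ (M = -5*⅙ = -⅚ ≈ -0.83333)
Z(U) = 30 (Z(U) = 9 - (-1 - 4*5) = 9 - (-1 - 20) = 9 - 1*(-21) = 9 + 21 = 30)
p(c) = 196 (p(c) = 4*(1 + 6)² = 4*7² = 4*49 = 196)
b(d, r) = 30 + r (b(d, r) = 1*r + 30 = r + 30 = 30 + r)
b(-1, p(M))*(48 + (20 - 1*18)) = (30 + 196)*(48 + (20 - 1*18)) = 226*(48 + (20 - 18)) = 226*(48 + 2) = 226*50 = 11300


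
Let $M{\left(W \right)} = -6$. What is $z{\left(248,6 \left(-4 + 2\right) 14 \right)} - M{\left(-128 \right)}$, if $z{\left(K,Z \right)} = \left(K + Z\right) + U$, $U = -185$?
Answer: $-99$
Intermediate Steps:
$z{\left(K,Z \right)} = -185 + K + Z$ ($z{\left(K,Z \right)} = \left(K + Z\right) - 185 = -185 + K + Z$)
$z{\left(248,6 \left(-4 + 2\right) 14 \right)} - M{\left(-128 \right)} = \left(-185 + 248 + 6 \left(-4 + 2\right) 14\right) - -6 = \left(-185 + 248 + 6 \left(-2\right) 14\right) + 6 = \left(-185 + 248 - 168\right) + 6 = -105 + 6 = -99$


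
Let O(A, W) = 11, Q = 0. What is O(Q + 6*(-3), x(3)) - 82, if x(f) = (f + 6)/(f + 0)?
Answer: -71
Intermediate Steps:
x(f) = (6 + f)/f
O(Q + 6*(-3), x(3)) - 82 = 11 - 82 = -71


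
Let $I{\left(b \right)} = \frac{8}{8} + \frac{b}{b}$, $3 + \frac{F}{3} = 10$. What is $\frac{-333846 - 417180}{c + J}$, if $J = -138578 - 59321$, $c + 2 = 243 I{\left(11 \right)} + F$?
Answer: $\frac{125171}{32899} \approx 3.8047$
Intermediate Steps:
$F = 21$ ($F = -9 + 3 \cdot 10 = -9 + 30 = 21$)
$I{\left(b \right)} = 2$ ($I{\left(b \right)} = 8 \cdot \frac{1}{8} + 1 = 1 + 1 = 2$)
$c = 505$ ($c = -2 + \left(243 \cdot 2 + 21\right) = -2 + \left(486 + 21\right) = -2 + 507 = 505$)
$J = -197899$
$\frac{-333846 - 417180}{c + J} = \frac{-333846 - 417180}{505 - 197899} = - \frac{751026}{-197394} = \left(-751026\right) \left(- \frac{1}{197394}\right) = \frac{125171}{32899}$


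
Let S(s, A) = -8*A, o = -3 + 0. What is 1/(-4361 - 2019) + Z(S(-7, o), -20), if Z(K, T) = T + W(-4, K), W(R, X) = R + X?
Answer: -1/6380 ≈ -0.00015674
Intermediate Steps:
o = -3
Z(K, T) = -4 + K + T (Z(K, T) = T + (-4 + K) = -4 + K + T)
1/(-4361 - 2019) + Z(S(-7, o), -20) = 1/(-4361 - 2019) + (-4 - 8*(-3) - 20) = 1/(-6380) + (-4 + 24 - 20) = -1/6380 + 0 = -1/6380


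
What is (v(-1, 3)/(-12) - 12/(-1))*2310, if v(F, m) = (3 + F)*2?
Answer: 26950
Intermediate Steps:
v(F, m) = 6 + 2*F
(v(-1, 3)/(-12) - 12/(-1))*2310 = ((6 + 2*(-1))/(-12) - 12/(-1))*2310 = ((6 - 2)*(-1/12) - 12*(-1))*2310 = (4*(-1/12) + 12)*2310 = (-⅓ + 12)*2310 = (35/3)*2310 = 26950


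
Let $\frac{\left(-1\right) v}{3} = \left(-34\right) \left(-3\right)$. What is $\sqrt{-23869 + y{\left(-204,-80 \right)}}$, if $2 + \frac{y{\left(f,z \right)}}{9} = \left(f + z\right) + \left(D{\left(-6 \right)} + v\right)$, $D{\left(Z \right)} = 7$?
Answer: $i \sqrt{29134} \approx 170.69 i$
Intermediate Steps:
$v = -306$ ($v = - 3 \left(\left(-34\right) \left(-3\right)\right) = \left(-3\right) 102 = -306$)
$y{\left(f,z \right)} = -2709 + 9 f + 9 z$ ($y{\left(f,z \right)} = -18 + 9 \left(\left(f + z\right) + \left(7 - 306\right)\right) = -18 + 9 \left(\left(f + z\right) - 299\right) = -18 + 9 \left(-299 + f + z\right) = -18 + \left(-2691 + 9 f + 9 z\right) = -2709 + 9 f + 9 z$)
$\sqrt{-23869 + y{\left(-204,-80 \right)}} = \sqrt{-23869 + \left(-2709 + 9 \left(-204\right) + 9 \left(-80\right)\right)} = \sqrt{-23869 - 5265} = \sqrt{-29134} = i \sqrt{29134}$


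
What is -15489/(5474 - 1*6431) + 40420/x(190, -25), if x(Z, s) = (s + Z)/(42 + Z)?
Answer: 54404641/957 ≈ 56849.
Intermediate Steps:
x(Z, s) = (Z + s)/(42 + Z)
-15489/(5474 - 1*6431) + 40420/x(190, -25) = -15489/(5474 - 1*6431) + 40420/(((190 - 25)/(42 + 190))) = -15489/(5474 - 6431) + 40420/((165/232)) = -15489/(-957) + 40420/(((1/232)*165)) = -15489*(-1/957) + 40420/(165/232) = 5163/319 + 40420*(232/165) = 5163/319 + 1875488/33 = 54404641/957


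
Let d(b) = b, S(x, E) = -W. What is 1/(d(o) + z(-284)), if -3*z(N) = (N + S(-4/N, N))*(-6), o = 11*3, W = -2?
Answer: -1/531 ≈ -0.0018832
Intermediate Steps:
S(x, E) = 2 (S(x, E) = -1*(-2) = 2)
o = 33
z(N) = 4 + 2*N (z(N) = -(N + 2)*(-6)/3 = -(2 + N)*(-6)/3 = -(-12 - 6*N)/3 = 4 + 2*N)
1/(d(o) + z(-284)) = 1/(33 + (4 + 2*(-284))) = 1/(33 + (4 - 568)) = 1/(33 - 564) = 1/(-531) = -1/531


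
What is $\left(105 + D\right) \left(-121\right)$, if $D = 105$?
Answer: $-25410$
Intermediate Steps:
$\left(105 + D\right) \left(-121\right) = \left(105 + 105\right) \left(-121\right) = 210 \left(-121\right) = -25410$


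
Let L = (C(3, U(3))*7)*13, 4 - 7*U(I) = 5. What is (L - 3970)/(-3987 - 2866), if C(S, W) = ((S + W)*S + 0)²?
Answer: -19010/47971 ≈ -0.39628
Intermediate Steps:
U(I) = -⅐ (U(I) = 4/7 - ⅐*5 = 4/7 - 5/7 = -⅐)
C(S, W) = S²*(S + W)² (C(S, W) = (S*(S + W) + 0)² = (S*(S + W))² = S²*(S + W)²)
L = 46800/7 (L = ((3²*(3 - ⅐)²)*7)*13 = ((9*(20/7)²)*7)*13 = ((9*(400/49))*7)*13 = ((3600/49)*7)*13 = (3600/7)*13 = 46800/7 ≈ 6685.7)
(L - 3970)/(-3987 - 2866) = (46800/7 - 3970)/(-3987 - 2866) = (19010/7)/(-6853) = (19010/7)*(-1/6853) = -19010/47971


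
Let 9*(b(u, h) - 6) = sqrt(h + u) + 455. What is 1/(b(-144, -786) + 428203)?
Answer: 17344512/7427953000913 - 9*I*sqrt(930)/14855906001826 ≈ 2.335e-6 - 1.8475e-11*I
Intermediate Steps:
b(u, h) = 509/9 + sqrt(h + u)/9 (b(u, h) = 6 + (sqrt(h + u) + 455)/9 = 6 + (455 + sqrt(h + u))/9 = 6 + (455/9 + sqrt(h + u)/9) = 509/9 + sqrt(h + u)/9)
1/(b(-144, -786) + 428203) = 1/((509/9 + sqrt(-786 - 144)/9) + 428203) = 1/((509/9 + sqrt(-930)/9) + 428203) = 1/((509/9 + (I*sqrt(930))/9) + 428203) = 1/((509/9 + I*sqrt(930)/9) + 428203) = 1/(3854336/9 + I*sqrt(930)/9)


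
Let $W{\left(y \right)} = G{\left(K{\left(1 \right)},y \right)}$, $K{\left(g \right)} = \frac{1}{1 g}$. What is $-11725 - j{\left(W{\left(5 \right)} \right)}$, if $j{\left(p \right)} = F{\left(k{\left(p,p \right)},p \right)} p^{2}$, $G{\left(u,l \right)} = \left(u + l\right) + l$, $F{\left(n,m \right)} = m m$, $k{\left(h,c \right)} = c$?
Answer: $-26366$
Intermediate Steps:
$K{\left(g \right)} = \frac{1}{g}$ ($K{\left(g \right)} = 1 \frac{1}{g} = \frac{1}{g}$)
$F{\left(n,m \right)} = m^{2}$
$G{\left(u,l \right)} = u + 2 l$ ($G{\left(u,l \right)} = \left(l + u\right) + l = u + 2 l$)
$W{\left(y \right)} = 1 + 2 y$ ($W{\left(y \right)} = 1^{-1} + 2 y = 1 + 2 y$)
$j{\left(p \right)} = p^{4}$ ($j{\left(p \right)} = p^{2} p^{2} = p^{4}$)
$-11725 - j{\left(W{\left(5 \right)} \right)} = -11725 - \left(1 + 2 \cdot 5\right)^{4} = -11725 - \left(1 + 10\right)^{4} = -11725 - 11^{4} = -11725 - 14641 = -26366$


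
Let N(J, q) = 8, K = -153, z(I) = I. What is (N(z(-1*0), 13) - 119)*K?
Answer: 16983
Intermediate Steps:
(N(z(-1*0), 13) - 119)*K = (8 - 119)*(-153) = -111*(-153) = 16983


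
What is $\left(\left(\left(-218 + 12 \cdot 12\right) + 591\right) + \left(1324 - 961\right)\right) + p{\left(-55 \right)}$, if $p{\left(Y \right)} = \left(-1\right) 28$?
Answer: $852$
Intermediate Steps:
$p{\left(Y \right)} = -28$
$\left(\left(\left(-218 + 12 \cdot 12\right) + 591\right) + \left(1324 - 961\right)\right) + p{\left(-55 \right)} = \left(\left(\left(-218 + 12 \cdot 12\right) + 591\right) + \left(1324 - 961\right)\right) - 28 = \left(\left(\left(-218 + 144\right) + 591\right) + 363\right) - 28 = \left(\left(-74 + 591\right) + 363\right) - 28 = \left(517 + 363\right) - 28 = 880 - 28 = 852$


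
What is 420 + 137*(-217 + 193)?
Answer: -2868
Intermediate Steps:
420 + 137*(-217 + 193) = 420 + 137*(-24) = 420 - 3288 = -2868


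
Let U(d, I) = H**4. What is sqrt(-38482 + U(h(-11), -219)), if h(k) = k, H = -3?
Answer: I*sqrt(38401) ≈ 195.96*I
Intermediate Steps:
U(d, I) = 81 (U(d, I) = (-3)**4 = 81)
sqrt(-38482 + U(h(-11), -219)) = sqrt(-38482 + 81) = sqrt(-38401) = I*sqrt(38401)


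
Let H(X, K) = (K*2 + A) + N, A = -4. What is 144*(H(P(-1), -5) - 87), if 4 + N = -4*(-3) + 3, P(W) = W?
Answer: -12960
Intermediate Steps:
N = 11 (N = -4 + (-4*(-3) + 3) = -4 + (12 + 3) = -4 + 15 = 11)
H(X, K) = 7 + 2*K (H(X, K) = (K*2 - 4) + 11 = (2*K - 4) + 11 = (-4 + 2*K) + 11 = 7 + 2*K)
144*(H(P(-1), -5) - 87) = 144*((7 + 2*(-5)) - 87) = 144*((7 - 10) - 87) = 144*(-3 - 87) = 144*(-90) = -12960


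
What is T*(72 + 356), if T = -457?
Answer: -195596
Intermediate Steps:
T*(72 + 356) = -457*(72 + 356) = -457*428 = -195596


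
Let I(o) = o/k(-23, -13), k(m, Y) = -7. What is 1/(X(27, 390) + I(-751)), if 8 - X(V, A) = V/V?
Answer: 7/800 ≈ 0.0087500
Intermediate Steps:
X(V, A) = 7 (X(V, A) = 8 - V/V = 8 - 1*1 = 8 - 1 = 7)
I(o) = -o/7 (I(o) = o/(-7) = o*(-⅐) = -o/7)
1/(X(27, 390) + I(-751)) = 1/(7 - ⅐*(-751)) = 1/(7 + 751/7) = 1/(800/7) = 7/800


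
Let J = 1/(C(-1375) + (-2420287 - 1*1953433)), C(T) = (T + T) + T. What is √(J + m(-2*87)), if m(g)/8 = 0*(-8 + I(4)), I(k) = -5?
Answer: I*√4377845/4377845 ≈ 0.00047794*I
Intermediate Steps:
C(T) = 3*T (C(T) = 2*T + T = 3*T)
m(g) = 0 (m(g) = 8*(0*(-8 - 5)) = 8*(0*(-13)) = 8*0 = 0)
J = -1/4377845 (J = 1/(3*(-1375) + (-2420287 - 1*1953433)) = 1/(-4125 + (-2420287 - 1953433)) = 1/(-4125 - 4373720) = 1/(-4377845) = -1/4377845 ≈ -2.2842e-7)
√(J + m(-2*87)) = √(-1/4377845 + 0) = √(-1/4377845) = I*√4377845/4377845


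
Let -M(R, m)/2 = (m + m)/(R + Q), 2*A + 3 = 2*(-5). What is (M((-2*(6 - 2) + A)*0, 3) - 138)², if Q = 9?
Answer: 174724/9 ≈ 19414.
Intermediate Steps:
A = -13/2 (A = -3/2 + (2*(-5))/2 = -3/2 + (½)*(-10) = -3/2 - 5 = -13/2 ≈ -6.5000)
M(R, m) = -4*m/(9 + R) (M(R, m) = -2*(m + m)/(R + 9) = -2*2*m/(9 + R) = -4*m/(9 + R))
(M((-2*(6 - 2) + A)*0, 3) - 138)² = (-4*3/(9 + (-2*(6 - 2) - 13/2)*0) - 138)² = (-4*3/(9 + (-2*4 - 13/2)*0) - 138)² = (-4*3/(9 + (-8 - 13/2)*0) - 138)² = (-4*3/(9 - 29/2*0) - 138)² = (-4*3/(9 + 0) - 138)² = (-4*3/9 - 138)² = (-4*3*⅑ - 138)² = (-4/3 - 138)² = (-418/3)² = 174724/9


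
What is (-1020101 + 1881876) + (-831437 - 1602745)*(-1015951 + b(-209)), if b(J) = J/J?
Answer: 2473008064675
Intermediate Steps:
b(J) = 1
(-1020101 + 1881876) + (-831437 - 1602745)*(-1015951 + b(-209)) = (-1020101 + 1881876) + (-831437 - 1602745)*(-1015951 + 1) = 861775 - 2434182*(-1015950) = 861775 + 2473007202900 = 2473008064675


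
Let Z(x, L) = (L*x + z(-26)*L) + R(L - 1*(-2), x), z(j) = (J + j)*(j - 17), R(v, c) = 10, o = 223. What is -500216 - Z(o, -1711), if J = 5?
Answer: 1426360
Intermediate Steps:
z(j) = (-17 + j)*(5 + j) (z(j) = (5 + j)*(j - 17) = (5 + j)*(-17 + j) = (-17 + j)*(5 + j))
Z(x, L) = 10 + 903*L + L*x (Z(x, L) = (L*x + (-85 + (-26)² - 12*(-26))*L) + 10 = (L*x + (-85 + 676 + 312)*L) + 10 = (L*x + 903*L) + 10 = (903*L + L*x) + 10 = 10 + 903*L + L*x)
-500216 - Z(o, -1711) = -500216 - (10 + 903*(-1711) - 1711*223) = -500216 - (10 - 1545033 - 381553) = -500216 - 1*(-1926576) = -500216 + 1926576 = 1426360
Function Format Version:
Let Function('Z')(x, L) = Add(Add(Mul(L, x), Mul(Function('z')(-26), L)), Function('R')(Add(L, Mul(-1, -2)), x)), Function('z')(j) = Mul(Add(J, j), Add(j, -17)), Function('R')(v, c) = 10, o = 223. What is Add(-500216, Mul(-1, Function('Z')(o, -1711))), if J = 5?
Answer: 1426360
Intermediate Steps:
Function('z')(j) = Mul(Add(-17, j), Add(5, j)) (Function('z')(j) = Mul(Add(5, j), Add(j, -17)) = Mul(Add(5, j), Add(-17, j)) = Mul(Add(-17, j), Add(5, j)))
Function('Z')(x, L) = Add(10, Mul(903, L), Mul(L, x)) (Function('Z')(x, L) = Add(Add(Mul(L, x), Mul(Add(-85, Pow(-26, 2), Mul(-12, -26)), L)), 10) = Add(Add(Mul(L, x), Mul(Add(-85, 676, 312), L)), 10) = Add(Add(Mul(L, x), Mul(903, L)), 10) = Add(Add(Mul(903, L), Mul(L, x)), 10) = Add(10, Mul(903, L), Mul(L, x)))
Add(-500216, Mul(-1, Function('Z')(o, -1711))) = Add(-500216, Mul(-1, Add(10, Mul(903, -1711), Mul(-1711, 223)))) = Add(-500216, Mul(-1, Add(10, -1545033, -381553))) = Add(-500216, Mul(-1, -1926576)) = Add(-500216, 1926576) = 1426360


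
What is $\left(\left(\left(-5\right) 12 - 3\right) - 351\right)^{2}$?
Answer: $171396$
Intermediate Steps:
$\left(\left(\left(-5\right) 12 - 3\right) - 351\right)^{2} = \left(\left(-60 - 3\right) - 351\right)^{2} = \left(-63 - 351\right)^{2} = \left(-414\right)^{2} = 171396$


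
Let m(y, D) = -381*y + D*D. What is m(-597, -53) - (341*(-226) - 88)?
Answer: 307420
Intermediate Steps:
m(y, D) = D² - 381*y (m(y, D) = -381*y + D² = D² - 381*y)
m(-597, -53) - (341*(-226) - 88) = ((-53)² - 381*(-597)) - (341*(-226) - 88) = (2809 + 227457) - (-77066 - 88) = 230266 - 1*(-77154) = 230266 + 77154 = 307420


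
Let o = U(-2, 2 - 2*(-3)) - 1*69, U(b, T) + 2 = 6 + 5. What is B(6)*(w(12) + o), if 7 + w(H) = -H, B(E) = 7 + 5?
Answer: -948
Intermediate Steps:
U(b, T) = 9 (U(b, T) = -2 + (6 + 5) = -2 + 11 = 9)
B(E) = 12
o = -60 (o = 9 - 1*69 = 9 - 69 = -60)
w(H) = -7 - H
B(6)*(w(12) + o) = 12*((-7 - 1*12) - 60) = 12*((-7 - 12) - 60) = 12*(-19 - 60) = 12*(-79) = -948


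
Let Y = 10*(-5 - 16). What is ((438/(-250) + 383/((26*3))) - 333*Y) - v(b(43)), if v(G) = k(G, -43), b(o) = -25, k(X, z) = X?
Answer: 682092043/9750 ≈ 69958.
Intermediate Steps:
v(G) = G
Y = -210 (Y = 10*(-21) = -210)
((438/(-250) + 383/((26*3))) - 333*Y) - v(b(43)) = ((438/(-250) + 383/((26*3))) - 333*(-210)) - 1*(-25) = ((438*(-1/250) + 383/78) + 69930) + 25 = ((-219/125 + 383*(1/78)) + 69930) + 25 = ((-219/125 + 383/78) + 69930) + 25 = (30793/9750 + 69930) + 25 = 681848293/9750 + 25 = 682092043/9750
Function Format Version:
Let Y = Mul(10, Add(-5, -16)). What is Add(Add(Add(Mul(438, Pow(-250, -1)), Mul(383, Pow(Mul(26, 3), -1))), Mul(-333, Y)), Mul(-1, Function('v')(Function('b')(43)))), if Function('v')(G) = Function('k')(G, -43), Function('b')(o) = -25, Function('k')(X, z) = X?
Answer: Rational(682092043, 9750) ≈ 69958.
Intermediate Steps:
Function('v')(G) = G
Y = -210 (Y = Mul(10, -21) = -210)
Add(Add(Add(Mul(438, Pow(-250, -1)), Mul(383, Pow(Mul(26, 3), -1))), Mul(-333, Y)), Mul(-1, Function('v')(Function('b')(43)))) = Add(Add(Add(Mul(438, Pow(-250, -1)), Mul(383, Pow(Mul(26, 3), -1))), Mul(-333, -210)), Mul(-1, -25)) = Add(Add(Add(Mul(438, Rational(-1, 250)), Mul(383, Pow(78, -1))), 69930), 25) = Add(Add(Add(Rational(-219, 125), Mul(383, Rational(1, 78))), 69930), 25) = Add(Add(Add(Rational(-219, 125), Rational(383, 78)), 69930), 25) = Add(Add(Rational(30793, 9750), 69930), 25) = Add(Rational(681848293, 9750), 25) = Rational(682092043, 9750)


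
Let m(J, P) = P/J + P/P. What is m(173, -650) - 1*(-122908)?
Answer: 21262607/173 ≈ 1.2291e+5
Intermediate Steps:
m(J, P) = 1 + P/J (m(J, P) = P/J + 1 = 1 + P/J)
m(173, -650) - 1*(-122908) = (173 - 650)/173 - 1*(-122908) = (1/173)*(-477) + 122908 = -477/173 + 122908 = 21262607/173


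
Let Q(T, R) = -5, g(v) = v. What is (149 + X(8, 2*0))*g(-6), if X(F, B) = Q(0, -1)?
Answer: -864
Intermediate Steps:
X(F, B) = -5
(149 + X(8, 2*0))*g(-6) = (149 - 5)*(-6) = 144*(-6) = -864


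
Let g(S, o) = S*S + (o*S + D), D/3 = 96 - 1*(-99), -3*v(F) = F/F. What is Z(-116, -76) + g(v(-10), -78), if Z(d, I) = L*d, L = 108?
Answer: -107252/9 ≈ -11917.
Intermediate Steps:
v(F) = -⅓ (v(F) = -F/(3*F) = -⅓*1 = -⅓)
D = 585 (D = 3*(96 - 1*(-99)) = 3*(96 + 99) = 3*195 = 585)
g(S, o) = 585 + S² + S*o (g(S, o) = S*S + (o*S + 585) = S² + (S*o + 585) = S² + (585 + S*o) = 585 + S² + S*o)
Z(d, I) = 108*d
Z(-116, -76) + g(v(-10), -78) = 108*(-116) + (585 + (-⅓)² - ⅓*(-78)) = -12528 + (585 + ⅑ + 26) = -12528 + 5500/9 = -107252/9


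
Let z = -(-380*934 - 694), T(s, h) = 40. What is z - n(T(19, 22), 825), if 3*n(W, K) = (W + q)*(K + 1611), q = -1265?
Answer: 1350314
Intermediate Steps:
n(W, K) = (-1265 + W)*(1611 + K)/3 (n(W, K) = ((W - 1265)*(K + 1611))/3 = ((-1265 + W)*(1611 + K))/3 = (-1265 + W)*(1611 + K)/3)
z = 355614 (z = -(-354920 - 694) = -1*(-355614) = 355614)
z - n(T(19, 22), 825) = 355614 - (-679305 + 537*40 - 1265/3*825 + (⅓)*825*40) = 355614 - (-679305 + 21480 - 347875 + 11000) = 355614 - 1*(-994700) = 355614 + 994700 = 1350314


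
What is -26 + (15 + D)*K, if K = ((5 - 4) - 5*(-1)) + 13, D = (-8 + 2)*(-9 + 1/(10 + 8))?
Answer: 3836/3 ≈ 1278.7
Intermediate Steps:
D = 161/3 (D = -6*(-9 + 1/18) = -6*(-161/18) = 161/3 ≈ 53.667)
K = 19 (K = (1 + 5) + 13 = 6 + 13 = 19)
-26 + (15 + D)*K = -26 + (15 + 161/3)*19 = -26 + (206/3)*19 = -26 + 3914/3 = 3836/3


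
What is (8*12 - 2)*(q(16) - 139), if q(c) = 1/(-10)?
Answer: -65377/5 ≈ -13075.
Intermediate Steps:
q(c) = -1/10
(8*12 - 2)*(q(16) - 139) = (8*12 - 2)*(-1/10 - 139) = (96 - 2)*(-1391/10) = 94*(-1391/10) = -65377/5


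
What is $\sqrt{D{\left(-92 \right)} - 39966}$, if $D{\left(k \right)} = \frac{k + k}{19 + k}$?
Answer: $\frac{i \sqrt{212965382}}{73} \approx 199.91 i$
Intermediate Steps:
$D{\left(k \right)} = \frac{2 k}{19 + k}$
$\sqrt{D{\left(-92 \right)} - 39966} = \sqrt{2 \left(-92\right) \frac{1}{19 - 92} - 39966} = \sqrt{2 \left(-92\right) \frac{1}{-73} - 39966} = \sqrt{2 \left(-92\right) \left(- \frac{1}{73}\right) - 39966} = \sqrt{\frac{184}{73} - 39966} = \sqrt{- \frac{2917334}{73}} = \frac{i \sqrt{212965382}}{73}$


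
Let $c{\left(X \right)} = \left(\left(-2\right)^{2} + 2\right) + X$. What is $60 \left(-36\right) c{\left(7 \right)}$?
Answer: $-28080$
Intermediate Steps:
$c{\left(X \right)} = 6 + X$ ($c{\left(X \right)} = \left(4 + 2\right) + X = 6 + X$)
$60 \left(-36\right) c{\left(7 \right)} = 60 \left(-36\right) \left(6 + 7\right) = \left(-2160\right) 13 = -28080$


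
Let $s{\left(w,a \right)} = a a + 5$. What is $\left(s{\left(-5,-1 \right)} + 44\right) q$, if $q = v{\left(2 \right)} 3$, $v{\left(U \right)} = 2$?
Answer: $300$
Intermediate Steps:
$s{\left(w,a \right)} = 5 + a^{2}$ ($s{\left(w,a \right)} = a^{2} + 5 = 5 + a^{2}$)
$q = 6$ ($q = 2 \cdot 3 = 6$)
$\left(s{\left(-5,-1 \right)} + 44\right) q = \left(\left(5 + \left(-1\right)^{2}\right) + 44\right) 6 = \left(\left(5 + 1\right) + 44\right) 6 = \left(6 + 44\right) 6 = 50 \cdot 6 = 300$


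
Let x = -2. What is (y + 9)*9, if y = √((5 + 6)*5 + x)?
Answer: 81 + 9*√53 ≈ 146.52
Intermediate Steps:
y = √53 (y = √((5 + 6)*5 - 2) = √(11*5 - 2) = √(55 - 2) = √53 ≈ 7.2801)
(y + 9)*9 = (√53 + 9)*9 = (9 + √53)*9 = 81 + 9*√53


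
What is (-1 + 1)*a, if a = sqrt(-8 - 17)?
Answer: 0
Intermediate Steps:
a = 5*I (a = sqrt(-25) = 5*I ≈ 5.0*I)
(-1 + 1)*a = (-1 + 1)*(5*I) = 0*(5*I) = 0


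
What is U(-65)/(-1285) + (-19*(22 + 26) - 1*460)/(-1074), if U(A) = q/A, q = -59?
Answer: 57266467/44852925 ≈ 1.2768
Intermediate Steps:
U(A) = -59/A
U(-65)/(-1285) + (-19*(22 + 26) - 1*460)/(-1074) = -59/(-65)/(-1285) + (-19*(22 + 26) - 1*460)/(-1074) = -59*(-1/65)*(-1/1285) + (-19*48 - 460)*(-1/1074) = (59/65)*(-1/1285) + (-912 - 460)*(-1/1074) = -59/83525 - 1372*(-1/1074) = -59/83525 + 686/537 = 57266467/44852925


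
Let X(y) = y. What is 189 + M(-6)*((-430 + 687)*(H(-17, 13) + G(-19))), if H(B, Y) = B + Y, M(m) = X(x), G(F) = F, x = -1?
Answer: 6100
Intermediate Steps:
M(m) = -1
189 + M(-6)*((-430 + 687)*(H(-17, 13) + G(-19))) = 189 - (-430 + 687)*((-17 + 13) - 19) = 189 - 257*(-4 - 19) = 189 - 257*(-23) = 189 - 1*(-5911) = 189 + 5911 = 6100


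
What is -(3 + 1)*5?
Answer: -20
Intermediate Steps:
-(3 + 1)*5 = -1*4*5 = -4*5 = -20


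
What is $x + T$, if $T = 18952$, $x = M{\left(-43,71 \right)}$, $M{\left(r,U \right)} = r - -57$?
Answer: $18966$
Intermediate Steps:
$M{\left(r,U \right)} = 57 + r$ ($M{\left(r,U \right)} = r + 57 = 57 + r$)
$x = 14$ ($x = 57 - 43 = 14$)
$x + T = 14 + 18952 = 18966$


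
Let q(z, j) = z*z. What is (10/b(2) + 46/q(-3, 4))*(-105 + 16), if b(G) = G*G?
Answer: -12193/18 ≈ -677.39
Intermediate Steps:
b(G) = G²
q(z, j) = z²
(10/b(2) + 46/q(-3, 4))*(-105 + 16) = (10/(2²) + 46/((-3)²))*(-105 + 16) = (10/4 + 46/9)*(-89) = (10*(¼) + 46*(⅑))*(-89) = (5/2 + 46/9)*(-89) = (137/18)*(-89) = -12193/18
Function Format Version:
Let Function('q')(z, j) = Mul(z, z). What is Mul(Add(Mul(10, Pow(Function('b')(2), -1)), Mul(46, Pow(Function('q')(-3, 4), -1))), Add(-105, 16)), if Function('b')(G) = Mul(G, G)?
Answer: Rational(-12193, 18) ≈ -677.39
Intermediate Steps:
Function('b')(G) = Pow(G, 2)
Function('q')(z, j) = Pow(z, 2)
Mul(Add(Mul(10, Pow(Function('b')(2), -1)), Mul(46, Pow(Function('q')(-3, 4), -1))), Add(-105, 16)) = Mul(Add(Mul(10, Pow(Pow(2, 2), -1)), Mul(46, Pow(Pow(-3, 2), -1))), Add(-105, 16)) = Mul(Add(Mul(10, Pow(4, -1)), Mul(46, Pow(9, -1))), -89) = Mul(Add(Mul(10, Rational(1, 4)), Mul(46, Rational(1, 9))), -89) = Mul(Add(Rational(5, 2), Rational(46, 9)), -89) = Mul(Rational(137, 18), -89) = Rational(-12193, 18)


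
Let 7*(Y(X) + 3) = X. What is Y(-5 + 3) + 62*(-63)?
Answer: -27365/7 ≈ -3909.3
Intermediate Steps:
Y(X) = -3 + X/7
Y(-5 + 3) + 62*(-63) = (-3 + (-5 + 3)/7) + 62*(-63) = (-3 + (1/7)*(-2)) - 3906 = (-3 - 2/7) - 3906 = -23/7 - 3906 = -27365/7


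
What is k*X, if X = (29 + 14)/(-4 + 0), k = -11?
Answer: 473/4 ≈ 118.25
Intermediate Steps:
X = -43/4 (X = 43/(-4) = 43*(-¼) = -43/4 ≈ -10.750)
k*X = -11*(-43/4) = 473/4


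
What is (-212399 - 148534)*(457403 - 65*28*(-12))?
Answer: -172974613719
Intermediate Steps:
(-212399 - 148534)*(457403 - 65*28*(-12)) = -360933*(457403 - 1820*(-12)) = -360933*(457403 + 21840) = -360933*479243 = -172974613719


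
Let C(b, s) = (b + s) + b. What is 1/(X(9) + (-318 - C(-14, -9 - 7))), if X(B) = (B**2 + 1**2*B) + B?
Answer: -1/175 ≈ -0.0057143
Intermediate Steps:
C(b, s) = s + 2*b
X(B) = B**2 + 2*B (X(B) = (B**2 + 1*B) + B = (B**2 + B) + B = (B + B**2) + B = B**2 + 2*B)
1/(X(9) + (-318 - C(-14, -9 - 7))) = 1/(9*(2 + 9) + (-318 - ((-9 - 7) + 2*(-14)))) = 1/(9*11 + (-318 - (-16 - 28))) = 1/(99 + (-318 - 1*(-44))) = 1/(99 + (-318 + 44)) = 1/(99 - 274) = 1/(-175) = -1/175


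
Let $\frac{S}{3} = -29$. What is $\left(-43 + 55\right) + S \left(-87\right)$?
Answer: $7581$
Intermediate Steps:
$S = -87$ ($S = 3 \left(-29\right) = -87$)
$\left(-43 + 55\right) + S \left(-87\right) = \left(-43 + 55\right) - -7569 = 12 + 7569 = 7581$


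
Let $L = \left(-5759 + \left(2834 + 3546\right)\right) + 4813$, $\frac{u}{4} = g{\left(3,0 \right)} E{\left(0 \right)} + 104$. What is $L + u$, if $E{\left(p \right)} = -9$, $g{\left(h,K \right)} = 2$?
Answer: $5778$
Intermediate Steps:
$u = 344$ ($u = 4 \left(2 \left(-9\right) + 104\right) = 4 \left(-18 + 104\right) = 4 \cdot 86 = 344$)
$L = 5434$ ($L = \left(-5759 + 6380\right) + 4813 = 621 + 4813 = 5434$)
$L + u = 5434 + 344 = 5778$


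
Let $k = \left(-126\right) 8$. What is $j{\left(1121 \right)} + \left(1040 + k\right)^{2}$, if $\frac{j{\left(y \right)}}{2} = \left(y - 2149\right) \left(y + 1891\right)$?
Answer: $-6191648$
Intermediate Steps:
$k = -1008$
$j{\left(y \right)} = 2 \left(-2149 + y\right) \left(1891 + y\right)$ ($j{\left(y \right)} = 2 \left(y - 2149\right) \left(y + 1891\right) = 2 \left(-2149 + y\right) \left(1891 + y\right)$)
$j{\left(1121 \right)} + \left(1040 + k\right)^{2} = \left(-8127518 - 578436 + 2 \cdot 1121^{2}\right) + \left(1040 - 1008\right)^{2} = \left(-8127518 - 578436 + 2 \cdot 1256641\right) + 32^{2} = \left(-8127518 - 578436 + 2513282\right) + 1024 = -6192672 + 1024 = -6191648$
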